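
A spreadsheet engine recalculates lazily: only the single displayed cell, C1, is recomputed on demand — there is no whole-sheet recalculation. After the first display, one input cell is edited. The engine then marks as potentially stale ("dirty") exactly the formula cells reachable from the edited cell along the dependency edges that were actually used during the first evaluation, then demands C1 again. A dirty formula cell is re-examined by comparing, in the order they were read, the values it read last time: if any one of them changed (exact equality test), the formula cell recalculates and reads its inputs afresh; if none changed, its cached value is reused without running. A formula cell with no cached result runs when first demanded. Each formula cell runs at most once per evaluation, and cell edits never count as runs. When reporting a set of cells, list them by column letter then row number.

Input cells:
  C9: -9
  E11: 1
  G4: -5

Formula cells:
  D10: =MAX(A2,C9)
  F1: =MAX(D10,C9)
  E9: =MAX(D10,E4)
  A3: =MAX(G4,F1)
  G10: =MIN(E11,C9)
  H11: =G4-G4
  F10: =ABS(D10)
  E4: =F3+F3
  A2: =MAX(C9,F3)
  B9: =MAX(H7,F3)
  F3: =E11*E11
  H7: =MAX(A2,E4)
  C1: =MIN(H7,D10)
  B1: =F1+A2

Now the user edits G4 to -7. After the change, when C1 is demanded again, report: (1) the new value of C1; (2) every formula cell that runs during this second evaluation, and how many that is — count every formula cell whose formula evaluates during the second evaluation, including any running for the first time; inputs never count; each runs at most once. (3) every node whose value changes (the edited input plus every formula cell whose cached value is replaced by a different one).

New value of C1: 1.
Formula cells that run: none — 0 in total.
Values that change: G4.
Key observation: G4 is never demanded by the output, so the edit triggers no recomputation at all.

First evaluation (everything demanded from the output):
  F3 = 1 * 1 = 1
  A2 = MAX(-9, 1) = 1
  D10 = MAX(1, -9) = 1
  E4 = 1 + 1 = 2
  H7 = MAX(1, 2) = 2
  C1 = MIN(2, 1) = 1

Propagation after the edit:
  G4 feeds no computation that the output demands — nothing is marked dirty and nothing runs.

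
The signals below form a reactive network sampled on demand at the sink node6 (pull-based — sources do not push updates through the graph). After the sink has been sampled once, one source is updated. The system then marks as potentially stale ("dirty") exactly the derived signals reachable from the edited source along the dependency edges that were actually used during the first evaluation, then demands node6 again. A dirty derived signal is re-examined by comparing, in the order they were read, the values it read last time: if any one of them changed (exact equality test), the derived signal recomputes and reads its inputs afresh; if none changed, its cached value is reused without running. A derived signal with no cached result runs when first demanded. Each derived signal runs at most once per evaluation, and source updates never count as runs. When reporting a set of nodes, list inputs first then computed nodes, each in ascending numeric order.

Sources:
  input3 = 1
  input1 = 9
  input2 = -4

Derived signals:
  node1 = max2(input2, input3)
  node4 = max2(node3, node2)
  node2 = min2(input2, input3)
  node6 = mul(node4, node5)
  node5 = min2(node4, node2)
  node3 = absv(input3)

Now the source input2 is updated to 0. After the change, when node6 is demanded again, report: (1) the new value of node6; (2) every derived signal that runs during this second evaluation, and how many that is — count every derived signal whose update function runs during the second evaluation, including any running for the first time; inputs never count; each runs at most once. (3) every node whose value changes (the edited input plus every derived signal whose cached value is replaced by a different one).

Initial pass — values computed on the first demand:
  node2 = min2(-4, 1) = -4
  node3 = absv(1) = 1
  node4 = max2(1, -4) = 1
  node5 = min2(1, -4) = -4
  node6 = mul(1, -4) = -4

Second demand — change propagation:
  node2: re-runs because input2 -4->0; new result 0.
  node4: re-runs because node2 -4->0; new result 1 (unchanged).
  node5: re-runs because node2 -4->0; new result 0.
  node6: re-runs because node5 -4->0; new result 0.

node6 now evaluates to 0.
Run set: node2, node4, node5, node6 (4 run).
Changed values: input2, node2, node5, node6.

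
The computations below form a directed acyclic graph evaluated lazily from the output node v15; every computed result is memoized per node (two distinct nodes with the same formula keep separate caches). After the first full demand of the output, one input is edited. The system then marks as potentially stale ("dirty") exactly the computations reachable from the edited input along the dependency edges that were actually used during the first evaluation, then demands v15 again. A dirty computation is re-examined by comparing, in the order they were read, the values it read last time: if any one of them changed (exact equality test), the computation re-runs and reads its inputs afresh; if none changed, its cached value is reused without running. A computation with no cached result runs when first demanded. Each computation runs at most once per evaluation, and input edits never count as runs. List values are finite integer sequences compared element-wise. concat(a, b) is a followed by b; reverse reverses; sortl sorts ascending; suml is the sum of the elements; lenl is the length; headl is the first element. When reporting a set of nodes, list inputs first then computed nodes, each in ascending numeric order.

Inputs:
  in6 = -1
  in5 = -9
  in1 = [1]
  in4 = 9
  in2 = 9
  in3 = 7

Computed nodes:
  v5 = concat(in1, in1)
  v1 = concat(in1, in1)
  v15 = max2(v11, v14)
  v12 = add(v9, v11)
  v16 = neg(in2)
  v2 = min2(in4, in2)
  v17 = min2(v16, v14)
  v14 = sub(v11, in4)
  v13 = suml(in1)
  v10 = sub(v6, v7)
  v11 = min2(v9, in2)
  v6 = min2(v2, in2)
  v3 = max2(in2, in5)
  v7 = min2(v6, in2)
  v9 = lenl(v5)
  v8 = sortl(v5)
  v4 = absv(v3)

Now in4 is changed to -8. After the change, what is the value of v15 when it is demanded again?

Demanding v15 again yields 10.

First demand of the output computes:
  v5 = concat([1], [1]) = [1, 1]
  v9 = lenl([1, 1]) = 2
  v11 = min2(2, 9) = 2
  v14 = sub(2, 9) = -7
  v15 = max2(2, -7) = 2

After the edit, cleaning proceeds:
  v14: a read changed (in4 9->-8) — executes, giving 10.
  v15: a read changed (v14 -7->10) — executes, giving 10.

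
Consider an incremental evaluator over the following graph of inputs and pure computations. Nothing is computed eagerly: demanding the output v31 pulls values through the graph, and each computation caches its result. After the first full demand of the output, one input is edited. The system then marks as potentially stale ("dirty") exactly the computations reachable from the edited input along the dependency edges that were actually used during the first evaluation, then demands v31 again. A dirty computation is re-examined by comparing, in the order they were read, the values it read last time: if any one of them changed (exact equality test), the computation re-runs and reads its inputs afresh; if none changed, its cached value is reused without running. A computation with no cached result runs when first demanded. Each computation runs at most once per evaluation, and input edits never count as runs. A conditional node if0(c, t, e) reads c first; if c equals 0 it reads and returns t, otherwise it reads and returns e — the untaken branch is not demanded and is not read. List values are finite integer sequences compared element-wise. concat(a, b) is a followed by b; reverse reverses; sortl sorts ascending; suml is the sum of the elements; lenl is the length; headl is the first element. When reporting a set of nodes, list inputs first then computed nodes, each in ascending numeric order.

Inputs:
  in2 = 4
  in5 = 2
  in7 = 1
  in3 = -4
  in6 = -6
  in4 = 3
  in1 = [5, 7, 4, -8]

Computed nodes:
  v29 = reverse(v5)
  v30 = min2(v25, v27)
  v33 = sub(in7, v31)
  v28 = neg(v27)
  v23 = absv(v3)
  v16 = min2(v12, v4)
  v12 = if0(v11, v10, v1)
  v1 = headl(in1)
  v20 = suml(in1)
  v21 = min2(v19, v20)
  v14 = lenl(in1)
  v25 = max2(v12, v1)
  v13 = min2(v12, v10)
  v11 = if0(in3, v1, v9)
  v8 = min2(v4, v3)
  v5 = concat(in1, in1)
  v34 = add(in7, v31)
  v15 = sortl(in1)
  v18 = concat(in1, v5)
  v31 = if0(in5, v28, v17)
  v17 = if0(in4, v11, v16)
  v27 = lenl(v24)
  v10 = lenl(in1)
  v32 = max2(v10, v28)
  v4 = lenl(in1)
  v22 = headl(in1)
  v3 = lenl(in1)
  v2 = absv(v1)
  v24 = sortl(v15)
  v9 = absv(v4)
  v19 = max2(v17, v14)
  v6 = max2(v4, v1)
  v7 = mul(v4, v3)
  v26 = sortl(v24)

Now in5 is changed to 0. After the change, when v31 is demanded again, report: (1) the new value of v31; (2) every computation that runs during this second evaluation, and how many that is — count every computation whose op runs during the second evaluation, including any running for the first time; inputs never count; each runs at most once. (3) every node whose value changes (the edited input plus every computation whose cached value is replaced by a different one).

Initial pass — values computed on the first demand:
  v1 = headl([5, 7, 4, -8]) = 5
  v4 = lenl([5, 7, 4, -8]) = 4
  v9 = absv(4) = 4
  v11 = if0(in3=-4 -> else branch v9) = 4
  v12 = if0(v11=4 -> else branch v1) = 5
  v16 = min2(5, 4) = 4
  v17 = if0(in4=3 -> else branch v16) = 4
  v31 = if0(in5=2 -> else branch v17) = 4

Second demand — change propagation:
  v15: newly demanded (no cache) — executes and yields [-8, 4, 5, 7].
  v24: newly demanded (no cache) — executes and yields [-8, 4, 5, 7].
  v27: newly demanded (no cache) — executes and yields 4.
  v28: newly demanded (no cache) — executes and yields -4.
  v31: re-runs because in5 2->0; new result -4.

The important point: the flipped condition pulls in fresh nodes; v15, v24, v27, v28 run for the first time.

v31 now evaluates to -4.
Run set: v15, v24, v27, v28, v31 (5 run).
Changed values: in5, v31.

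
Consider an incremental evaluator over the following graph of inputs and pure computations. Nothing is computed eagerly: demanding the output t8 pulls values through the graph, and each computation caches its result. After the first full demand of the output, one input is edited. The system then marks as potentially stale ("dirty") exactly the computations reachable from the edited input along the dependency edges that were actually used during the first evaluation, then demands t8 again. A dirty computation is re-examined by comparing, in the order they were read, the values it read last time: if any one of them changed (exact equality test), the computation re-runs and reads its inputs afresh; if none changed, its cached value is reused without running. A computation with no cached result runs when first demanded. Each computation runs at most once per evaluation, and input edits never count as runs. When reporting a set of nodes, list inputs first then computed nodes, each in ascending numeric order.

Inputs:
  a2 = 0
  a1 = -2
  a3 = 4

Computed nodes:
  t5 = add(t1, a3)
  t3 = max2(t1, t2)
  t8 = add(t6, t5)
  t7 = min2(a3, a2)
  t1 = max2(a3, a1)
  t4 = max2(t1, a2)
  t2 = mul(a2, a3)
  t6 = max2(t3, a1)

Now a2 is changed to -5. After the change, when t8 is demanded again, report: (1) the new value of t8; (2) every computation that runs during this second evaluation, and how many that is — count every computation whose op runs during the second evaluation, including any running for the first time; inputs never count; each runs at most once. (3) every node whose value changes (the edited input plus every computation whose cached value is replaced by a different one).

t8 now evaluates to 12.
Run set: t2, t3 (2 run).
Changed values: a2, t2.
The important point: t3 recomputes to an identical value, and the output ends up unchanged.

Initial pass — values computed on the first demand:
  t1 = max2(4, -2) = 4
  t2 = mul(0, 4) = 0
  t3 = max2(4, 0) = 4
  t5 = add(4, 4) = 8
  t6 = max2(4, -2) = 4
  t8 = add(4, 8) = 12

Second demand — change propagation:
  t2: re-runs because a2 0->-5; new result -20.
  t3: re-runs because t2 0->-20; new result 4 (unchanged).
  t6: re-examined; everything it read last time is the same (t3 unchanged, a1 unchanged) — cache 4 kept, no run.
  t8: re-examined; everything it read last time is the same (t6 unchanged, t5 unchanged) — cache 12 kept, no run.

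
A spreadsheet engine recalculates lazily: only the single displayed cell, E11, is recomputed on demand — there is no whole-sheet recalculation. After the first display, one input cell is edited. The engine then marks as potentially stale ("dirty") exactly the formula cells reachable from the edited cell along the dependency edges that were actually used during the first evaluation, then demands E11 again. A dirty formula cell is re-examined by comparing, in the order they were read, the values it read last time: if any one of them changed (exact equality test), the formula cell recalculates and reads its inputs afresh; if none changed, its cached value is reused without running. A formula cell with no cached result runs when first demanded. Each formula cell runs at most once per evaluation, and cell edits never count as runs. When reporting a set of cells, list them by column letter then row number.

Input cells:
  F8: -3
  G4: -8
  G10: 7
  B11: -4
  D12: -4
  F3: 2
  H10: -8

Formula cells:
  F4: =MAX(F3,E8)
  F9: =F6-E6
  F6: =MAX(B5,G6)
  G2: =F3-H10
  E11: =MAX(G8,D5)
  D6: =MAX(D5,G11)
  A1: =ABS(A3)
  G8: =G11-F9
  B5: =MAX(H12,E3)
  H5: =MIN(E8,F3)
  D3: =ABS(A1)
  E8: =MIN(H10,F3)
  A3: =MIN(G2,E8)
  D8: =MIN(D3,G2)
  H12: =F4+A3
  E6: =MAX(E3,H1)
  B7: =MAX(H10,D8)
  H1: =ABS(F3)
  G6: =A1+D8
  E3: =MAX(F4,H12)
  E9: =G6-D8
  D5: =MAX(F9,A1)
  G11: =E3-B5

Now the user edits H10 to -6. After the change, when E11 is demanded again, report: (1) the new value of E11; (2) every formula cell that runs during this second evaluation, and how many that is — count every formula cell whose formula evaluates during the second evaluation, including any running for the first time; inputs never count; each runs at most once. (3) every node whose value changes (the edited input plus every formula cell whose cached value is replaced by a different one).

First evaluation (everything demanded from the output):
  E8 = MIN(-8, 2) = -8
  F4 = MAX(2, -8) = 2
  G2 = 2 - -8 = 10
  A3 = MIN(10, -8) = -8
  A1 = ABS(-8) = 8
  D3 = ABS(8) = 8
  D8 = MIN(8, 10) = 8
  G6 = 8 + 8 = 16
  H1 = ABS(2) = 2
  H12 = 2 + -8 = -6
  E3 = MAX(2, -6) = 2
  B5 = MAX(-6, 2) = 2
  E6 = MAX(2, 2) = 2
  F6 = MAX(2, 16) = 16
  F9 = 16 - 2 = 14
  D5 = MAX(14, 8) = 14
  G11 = 2 - 2 = 0
  G8 = 0 - 14 = -14
  E11 = MAX(-14, 14) = 14

Propagation after the edit:
  E8: runs — H10 -8->-6; result -6.
  F4: runs — E8 -8->-6; result 2 (same value as before).
  G2: runs — H10 -8->-6; result 8.
  A3: runs — G2 10->8; E8 -8->-6; result -6.
  A1: runs — A3 -8->-6; result 6.
  D3: runs — A1 8->6; result 6.
  D8: runs — D3 8->6; G2 10->8; result 6.
  G6: runs — A1 8->6; D8 8->6; result 12.
  H12: runs — A3 -8->-6; result -4.
  E3: runs — H12 -6->-4; result 2 (same value as before).
  B5: runs — H12 -6->-4; result 2 (same value as before).
  E6: checked — values it read are unchanged (E3 unchanged, H1 unchanged); reused cached 2 without running.
  F6: runs — G6 16->12; result 12.
  F9: runs — F6 16->12; result 10.
  D5: runs — F9 14->10; A1 8->6; result 10.
  G11: checked — values it read are unchanged (E3 unchanged, B5 unchanged); reused cached 0 without running.
  G8: runs — F9 14->10; result -10.
  E11: runs — G8 -14->-10; D5 14->10; result 10.

Key observation: the cutoff stops propagation at E6 — its inputs' values are unchanged, so it reuses its cache.

New value of E11: 10.
Formula cells that run: A1, A3, B5, D3, D5, D8, E3, E8, E11, F4, F6, F9, G2, G6, G8, H12 — 16 in total.
Values that change: A1, A3, D3, D5, D8, E8, E11, F6, F9, G2, G6, G8, H10, H12.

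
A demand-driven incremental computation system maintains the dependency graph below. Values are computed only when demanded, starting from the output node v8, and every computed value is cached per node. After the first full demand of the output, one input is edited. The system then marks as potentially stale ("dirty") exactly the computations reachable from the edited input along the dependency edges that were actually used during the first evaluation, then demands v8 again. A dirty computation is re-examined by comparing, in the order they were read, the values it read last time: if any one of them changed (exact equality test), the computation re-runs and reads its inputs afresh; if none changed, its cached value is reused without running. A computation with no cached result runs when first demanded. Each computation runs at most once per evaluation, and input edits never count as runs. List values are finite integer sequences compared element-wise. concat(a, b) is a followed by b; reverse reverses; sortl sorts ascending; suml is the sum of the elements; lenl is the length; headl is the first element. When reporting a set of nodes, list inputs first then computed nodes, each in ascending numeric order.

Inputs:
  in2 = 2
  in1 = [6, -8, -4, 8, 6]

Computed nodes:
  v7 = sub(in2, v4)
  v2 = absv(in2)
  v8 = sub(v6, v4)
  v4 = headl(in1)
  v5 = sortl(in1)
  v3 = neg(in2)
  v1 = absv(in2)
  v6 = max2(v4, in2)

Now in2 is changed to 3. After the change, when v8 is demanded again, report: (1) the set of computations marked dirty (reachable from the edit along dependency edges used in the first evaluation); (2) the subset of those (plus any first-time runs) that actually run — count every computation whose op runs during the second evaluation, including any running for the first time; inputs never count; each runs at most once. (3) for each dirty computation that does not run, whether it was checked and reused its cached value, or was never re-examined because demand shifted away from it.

First evaluation (everything demanded from the output):
  v4 = headl([6, -8, -4, 8, 6]) = 6
  v6 = max2(6, 2) = 6
  v8 = sub(6, 6) = 0

Propagation after the edit:
  v6: runs — in2 2->3; result 6 (same value as before).
  v8: checked — values it read are unchanged (v6 unchanged, v4 unchanged); reused cached 0 without running.

Key observation: the change is absorbed at v6 — it re-runs but produces the same value, and the output's value is unchanged.

Marked dirty: v6, v8.
Computations that run: v6 — 1 in total.
Checked but reused from cache: v8.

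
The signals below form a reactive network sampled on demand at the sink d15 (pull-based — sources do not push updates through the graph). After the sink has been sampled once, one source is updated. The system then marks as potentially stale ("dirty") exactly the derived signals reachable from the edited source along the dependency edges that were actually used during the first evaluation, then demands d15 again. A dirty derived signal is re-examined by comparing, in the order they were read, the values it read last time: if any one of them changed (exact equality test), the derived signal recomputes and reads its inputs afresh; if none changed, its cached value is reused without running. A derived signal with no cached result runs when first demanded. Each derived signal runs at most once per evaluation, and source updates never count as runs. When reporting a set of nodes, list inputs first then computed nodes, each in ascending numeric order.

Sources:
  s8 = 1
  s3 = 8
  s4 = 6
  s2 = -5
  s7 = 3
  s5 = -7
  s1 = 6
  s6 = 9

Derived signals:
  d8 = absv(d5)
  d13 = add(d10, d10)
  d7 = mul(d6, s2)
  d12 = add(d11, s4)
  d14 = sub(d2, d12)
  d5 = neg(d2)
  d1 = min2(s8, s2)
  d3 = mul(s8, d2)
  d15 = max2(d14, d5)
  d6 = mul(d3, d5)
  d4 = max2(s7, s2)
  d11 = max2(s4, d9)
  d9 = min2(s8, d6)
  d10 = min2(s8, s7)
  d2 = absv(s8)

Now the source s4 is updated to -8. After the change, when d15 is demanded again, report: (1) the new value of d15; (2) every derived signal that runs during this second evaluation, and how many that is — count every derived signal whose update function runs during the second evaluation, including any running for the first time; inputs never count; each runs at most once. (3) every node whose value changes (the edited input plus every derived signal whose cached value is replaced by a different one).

d15 now evaluates to 10.
Run set: d11, d12, d14, d15 (4 run).
Changed values: s4, d11, d12, d14, d15.

Initial pass — values computed on the first demand:
  d2 = absv(1) = 1
  d3 = mul(1, 1) = 1
  d5 = neg(1) = -1
  d6 = mul(1, -1) = -1
  d9 = min2(1, -1) = -1
  d11 = max2(6, -1) = 6
  d12 = add(6, 6) = 12
  d14 = sub(1, 12) = -11
  d15 = max2(-11, -1) = -1

Second demand — change propagation:
  d11: re-runs because s4 6->-8; new result -1.
  d12: re-runs because d11 6->-1; s4 6->-8; new result -9.
  d14: re-runs because d12 12->-9; new result 10.
  d15: re-runs because d14 -11->10; new result 10.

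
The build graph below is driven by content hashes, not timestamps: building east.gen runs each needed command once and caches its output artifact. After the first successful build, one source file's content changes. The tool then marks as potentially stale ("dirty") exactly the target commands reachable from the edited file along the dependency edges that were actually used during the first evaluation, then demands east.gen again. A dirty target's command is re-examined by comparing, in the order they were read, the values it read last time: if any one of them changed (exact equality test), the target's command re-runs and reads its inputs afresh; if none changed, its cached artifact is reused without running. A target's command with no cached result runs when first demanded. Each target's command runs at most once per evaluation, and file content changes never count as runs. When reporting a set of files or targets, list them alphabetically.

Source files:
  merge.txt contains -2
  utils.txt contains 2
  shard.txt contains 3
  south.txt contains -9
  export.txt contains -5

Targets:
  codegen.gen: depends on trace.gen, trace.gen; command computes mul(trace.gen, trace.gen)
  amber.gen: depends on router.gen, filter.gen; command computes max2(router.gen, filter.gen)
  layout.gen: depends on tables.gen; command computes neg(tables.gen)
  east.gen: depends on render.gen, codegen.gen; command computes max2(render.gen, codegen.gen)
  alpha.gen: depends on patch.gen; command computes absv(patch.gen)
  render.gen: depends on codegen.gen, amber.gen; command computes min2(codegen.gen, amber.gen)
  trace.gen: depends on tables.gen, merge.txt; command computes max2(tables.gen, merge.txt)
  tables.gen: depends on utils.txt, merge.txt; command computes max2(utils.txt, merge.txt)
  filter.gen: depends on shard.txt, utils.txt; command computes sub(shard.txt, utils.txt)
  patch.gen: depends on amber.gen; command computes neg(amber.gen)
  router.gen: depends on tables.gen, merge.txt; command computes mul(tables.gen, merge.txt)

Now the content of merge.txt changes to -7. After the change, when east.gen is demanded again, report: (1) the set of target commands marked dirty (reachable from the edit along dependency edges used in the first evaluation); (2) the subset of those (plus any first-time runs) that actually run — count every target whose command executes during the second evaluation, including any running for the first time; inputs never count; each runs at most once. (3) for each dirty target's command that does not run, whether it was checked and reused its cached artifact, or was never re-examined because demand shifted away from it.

Dirty set: amber.gen, codegen.gen, east.gen, render.gen, router.gen, tables.gen, trace.gen.
Run set: amber.gen, router.gen, tables.gen, trace.gen (4 run).
Re-examined without running (cache reused): codegen.gen, east.gen, render.gen.
The important point: at codegen.gen every value read last time is unchanged, so the dirty flag clears without a run.

Initial pass — values computed on the first demand:
  filter.gen = sub(3, 2) = 1
  tables.gen = max2(2, -2) = 2
  router.gen = mul(2, -2) = -4
  amber.gen = max2(-4, 1) = 1
  trace.gen = max2(2, -2) = 2
  codegen.gen = mul(2, 2) = 4
  render.gen = min2(4, 1) = 1
  east.gen = max2(1, 4) = 4

Second demand — change propagation:
  tables.gen: re-runs because merge.txt -2->-7; new result 2 (unchanged).
  router.gen: re-runs because merge.txt -2->-7; new result -14.
  amber.gen: re-runs because router.gen -4->-14; new result 1 (unchanged).
  trace.gen: re-runs because merge.txt -2->-7; new result 2 (unchanged).
  codegen.gen: re-examined; everything it read last time is the same (trace.gen unchanged, trace.gen unchanged) — cache 4 kept, no run.
  render.gen: re-examined; everything it read last time is the same (codegen.gen unchanged, amber.gen unchanged) — cache 1 kept, no run.
  east.gen: re-examined; everything it read last time is the same (render.gen unchanged, codegen.gen unchanged) — cache 4 kept, no run.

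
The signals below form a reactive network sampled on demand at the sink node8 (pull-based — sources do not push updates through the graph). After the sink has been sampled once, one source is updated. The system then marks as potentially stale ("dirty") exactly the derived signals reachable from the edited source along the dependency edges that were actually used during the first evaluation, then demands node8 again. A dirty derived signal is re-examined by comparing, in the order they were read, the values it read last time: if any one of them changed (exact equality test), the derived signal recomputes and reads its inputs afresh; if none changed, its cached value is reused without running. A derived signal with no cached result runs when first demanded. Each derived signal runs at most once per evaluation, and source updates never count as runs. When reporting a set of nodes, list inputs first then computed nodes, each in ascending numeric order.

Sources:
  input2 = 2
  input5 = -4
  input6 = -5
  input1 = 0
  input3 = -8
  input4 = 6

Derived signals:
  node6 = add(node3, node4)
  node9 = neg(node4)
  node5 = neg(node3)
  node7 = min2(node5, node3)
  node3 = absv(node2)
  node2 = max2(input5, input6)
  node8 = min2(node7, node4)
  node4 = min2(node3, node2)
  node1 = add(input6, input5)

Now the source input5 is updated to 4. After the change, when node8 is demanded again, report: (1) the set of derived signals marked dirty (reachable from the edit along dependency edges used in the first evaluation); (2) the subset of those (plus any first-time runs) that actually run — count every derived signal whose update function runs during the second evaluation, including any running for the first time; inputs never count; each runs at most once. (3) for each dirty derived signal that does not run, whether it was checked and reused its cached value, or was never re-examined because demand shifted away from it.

Initial pass — values computed on the first demand:
  node2 = max2(-4, -5) = -4
  node3 = absv(-4) = 4
  node4 = min2(4, -4) = -4
  node5 = neg(4) = -4
  node7 = min2(-4, 4) = -4
  node8 = min2(-4, -4) = -4

Second demand — change propagation:
  node2: re-runs because input5 -4->4; new result 4.
  node3: re-runs because node2 -4->4; new result 4 (unchanged).
  node4: re-runs because node2 -4->4; new result 4.
  node5: re-examined; everything it read last time is the same (node3 unchanged) — cache -4 kept, no run.
  node7: re-examined; everything it read last time is the same (node5 unchanged, node3 unchanged) — cache -4 kept, no run.
  node8: re-runs because node4 -4->4; new result -4 (unchanged).

The important point: at node5 every value read last time is unchanged, so the dirty flag clears without a run.

Dirty set: node2, node3, node4, node5, node7, node8.
Run set: node2, node3, node4, node8 (4 run).
Re-examined without running (cache reused): node5, node7.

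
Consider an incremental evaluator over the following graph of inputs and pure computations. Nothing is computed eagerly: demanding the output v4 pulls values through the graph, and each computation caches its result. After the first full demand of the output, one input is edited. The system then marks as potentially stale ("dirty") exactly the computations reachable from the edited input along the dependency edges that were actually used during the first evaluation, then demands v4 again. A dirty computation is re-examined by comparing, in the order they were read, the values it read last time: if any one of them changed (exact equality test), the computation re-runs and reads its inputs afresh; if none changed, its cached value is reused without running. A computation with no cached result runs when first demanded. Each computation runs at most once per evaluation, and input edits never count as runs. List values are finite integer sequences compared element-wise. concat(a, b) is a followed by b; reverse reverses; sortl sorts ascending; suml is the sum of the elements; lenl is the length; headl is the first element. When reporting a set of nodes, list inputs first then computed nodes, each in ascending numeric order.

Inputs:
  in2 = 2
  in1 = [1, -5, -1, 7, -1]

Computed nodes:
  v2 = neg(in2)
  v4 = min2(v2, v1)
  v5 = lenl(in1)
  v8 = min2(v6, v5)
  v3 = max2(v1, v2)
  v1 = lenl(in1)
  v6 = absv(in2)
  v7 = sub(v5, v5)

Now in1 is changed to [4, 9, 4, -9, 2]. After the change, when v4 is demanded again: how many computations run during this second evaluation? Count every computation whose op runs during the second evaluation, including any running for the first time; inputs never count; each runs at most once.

Run set: v1 (1 run).
The important point: v1 recomputes to an identical value, and the output ends up unchanged.

Initial pass — values computed on the first demand:
  v1 = lenl([1, -5, -1, 7, -1]) = 5
  v2 = neg(2) = -2
  v4 = min2(-2, 5) = -2

Second demand — change propagation:
  v1: re-runs because in1 [1, -5, -1, 7, -1]->[4, 9, 4, -9, 2]; new result 5 (unchanged).
  v4: re-examined; everything it read last time is the same (v2 unchanged, v1 unchanged) — cache -2 kept, no run.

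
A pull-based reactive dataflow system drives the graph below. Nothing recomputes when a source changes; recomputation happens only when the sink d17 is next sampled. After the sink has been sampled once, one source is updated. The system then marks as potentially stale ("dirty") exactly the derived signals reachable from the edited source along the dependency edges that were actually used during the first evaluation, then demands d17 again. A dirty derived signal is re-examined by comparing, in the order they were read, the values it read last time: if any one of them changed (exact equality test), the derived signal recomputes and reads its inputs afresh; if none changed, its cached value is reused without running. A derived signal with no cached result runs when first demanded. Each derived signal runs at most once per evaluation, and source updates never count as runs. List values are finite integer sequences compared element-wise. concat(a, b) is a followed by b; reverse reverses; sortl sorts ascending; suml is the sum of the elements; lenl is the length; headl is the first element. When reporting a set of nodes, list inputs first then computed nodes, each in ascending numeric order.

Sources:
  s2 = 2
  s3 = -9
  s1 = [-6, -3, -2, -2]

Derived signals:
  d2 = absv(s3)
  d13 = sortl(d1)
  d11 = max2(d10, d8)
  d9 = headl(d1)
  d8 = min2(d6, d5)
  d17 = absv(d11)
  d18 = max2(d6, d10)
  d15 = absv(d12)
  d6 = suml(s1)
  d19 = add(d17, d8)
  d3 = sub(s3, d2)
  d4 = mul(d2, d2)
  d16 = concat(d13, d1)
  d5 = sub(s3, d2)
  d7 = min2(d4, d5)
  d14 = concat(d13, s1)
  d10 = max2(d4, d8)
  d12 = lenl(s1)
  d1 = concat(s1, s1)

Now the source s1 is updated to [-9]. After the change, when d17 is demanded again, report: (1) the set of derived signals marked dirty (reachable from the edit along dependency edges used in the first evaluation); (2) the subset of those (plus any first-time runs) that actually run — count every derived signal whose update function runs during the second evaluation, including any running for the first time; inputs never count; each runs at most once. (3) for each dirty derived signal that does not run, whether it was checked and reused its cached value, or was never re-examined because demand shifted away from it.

First evaluation (everything demanded from the output):
  d2 = absv(-9) = 9
  d4 = mul(9, 9) = 81
  d5 = sub(-9, 9) = -18
  d6 = suml([-6, -3, -2, -2]) = -13
  d8 = min2(-13, -18) = -18
  d10 = max2(81, -18) = 81
  d11 = max2(81, -18) = 81
  d17 = absv(81) = 81

Propagation after the edit:
  d6: runs — s1 [-6, -3, -2, -2]->[-9]; result -9.
  d8: runs — d6 -13->-9; result -18 (same value as before).
  d10: checked — values it read are unchanged (d4 unchanged, d8 unchanged); reused cached 81 without running.
  d11: checked — values it read are unchanged (d10 unchanged, d8 unchanged); reused cached 81 without running.
  d17: checked — values it read are unchanged (d11 unchanged); reused cached 81 without running.

Key observation: the change is absorbed at d8 — it re-runs but produces the same value, and the output's value is unchanged.

Marked dirty: d6, d8, d10, d11, d17.
Derived signals that run: d6, d8 — 2 in total.
Checked but reused from cache: d10, d11, d17.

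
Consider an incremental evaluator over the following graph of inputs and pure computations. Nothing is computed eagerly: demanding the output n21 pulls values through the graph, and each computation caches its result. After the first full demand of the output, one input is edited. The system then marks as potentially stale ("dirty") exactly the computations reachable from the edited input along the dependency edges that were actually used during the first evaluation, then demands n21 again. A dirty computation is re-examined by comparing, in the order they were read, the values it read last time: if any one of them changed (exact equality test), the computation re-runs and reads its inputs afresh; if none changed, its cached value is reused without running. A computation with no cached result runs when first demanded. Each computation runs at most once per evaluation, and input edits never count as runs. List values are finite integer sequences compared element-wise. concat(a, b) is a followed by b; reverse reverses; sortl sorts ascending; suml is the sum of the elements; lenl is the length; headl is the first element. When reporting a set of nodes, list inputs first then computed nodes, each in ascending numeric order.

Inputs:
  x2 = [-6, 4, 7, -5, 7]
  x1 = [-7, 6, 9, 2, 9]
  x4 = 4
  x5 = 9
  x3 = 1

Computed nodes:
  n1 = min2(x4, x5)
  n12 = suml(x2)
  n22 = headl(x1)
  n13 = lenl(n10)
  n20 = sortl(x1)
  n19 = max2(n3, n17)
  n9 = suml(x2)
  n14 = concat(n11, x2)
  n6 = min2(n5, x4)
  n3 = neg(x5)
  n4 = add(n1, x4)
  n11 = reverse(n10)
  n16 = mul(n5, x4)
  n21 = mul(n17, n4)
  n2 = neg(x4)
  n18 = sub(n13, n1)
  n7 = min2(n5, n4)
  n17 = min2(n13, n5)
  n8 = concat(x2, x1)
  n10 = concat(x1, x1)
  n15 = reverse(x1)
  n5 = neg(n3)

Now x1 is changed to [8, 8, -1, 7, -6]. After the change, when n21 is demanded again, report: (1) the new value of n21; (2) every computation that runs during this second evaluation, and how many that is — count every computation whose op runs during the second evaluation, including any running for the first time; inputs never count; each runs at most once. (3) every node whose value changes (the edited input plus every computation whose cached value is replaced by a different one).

n21 now evaluates to 72.
Run set: n10, n13 (2 run).
Changed values: x1, n10.
The important point: n13 recomputes to an identical value, and the output ends up unchanged.

Initial pass — values computed on the first demand:
  n1 = min2(4, 9) = 4
  n3 = neg(9) = -9
  n4 = add(4, 4) = 8
  n5 = neg(-9) = 9
  n10 = concat([-7, 6, 9, 2, 9], [-7, 6, 9, 2, 9]) = [-7, 6, 9, 2, 9, -7, 6, 9, 2, 9]
  n13 = lenl([-7, 6, 9, 2, 9, -7, 6, 9, 2, 9]) = 10
  n17 = min2(10, 9) = 9
  n21 = mul(9, 8) = 72

Second demand — change propagation:
  n10: re-runs because x1 [-7, 6, 9, 2, 9]->[8, 8, -1, 7, -6]; x1 [-7, 6, 9, 2, 9]->[8, 8, -1, 7, -6]; new result [8, 8, -1, 7, -6, 8, 8, -1, 7, -6].
  n13: re-runs because n10 [-7, 6, 9, 2, 9, -7, 6, 9, 2, 9]->[8, 8, -1, 7, -6, 8, 8, -1, 7, -6]; new result 10 (unchanged).
  n17: re-examined; everything it read last time is the same (n13 unchanged, n5 unchanged) — cache 9 kept, no run.
  n21: re-examined; everything it read last time is the same (n17 unchanged, n4 unchanged) — cache 72 kept, no run.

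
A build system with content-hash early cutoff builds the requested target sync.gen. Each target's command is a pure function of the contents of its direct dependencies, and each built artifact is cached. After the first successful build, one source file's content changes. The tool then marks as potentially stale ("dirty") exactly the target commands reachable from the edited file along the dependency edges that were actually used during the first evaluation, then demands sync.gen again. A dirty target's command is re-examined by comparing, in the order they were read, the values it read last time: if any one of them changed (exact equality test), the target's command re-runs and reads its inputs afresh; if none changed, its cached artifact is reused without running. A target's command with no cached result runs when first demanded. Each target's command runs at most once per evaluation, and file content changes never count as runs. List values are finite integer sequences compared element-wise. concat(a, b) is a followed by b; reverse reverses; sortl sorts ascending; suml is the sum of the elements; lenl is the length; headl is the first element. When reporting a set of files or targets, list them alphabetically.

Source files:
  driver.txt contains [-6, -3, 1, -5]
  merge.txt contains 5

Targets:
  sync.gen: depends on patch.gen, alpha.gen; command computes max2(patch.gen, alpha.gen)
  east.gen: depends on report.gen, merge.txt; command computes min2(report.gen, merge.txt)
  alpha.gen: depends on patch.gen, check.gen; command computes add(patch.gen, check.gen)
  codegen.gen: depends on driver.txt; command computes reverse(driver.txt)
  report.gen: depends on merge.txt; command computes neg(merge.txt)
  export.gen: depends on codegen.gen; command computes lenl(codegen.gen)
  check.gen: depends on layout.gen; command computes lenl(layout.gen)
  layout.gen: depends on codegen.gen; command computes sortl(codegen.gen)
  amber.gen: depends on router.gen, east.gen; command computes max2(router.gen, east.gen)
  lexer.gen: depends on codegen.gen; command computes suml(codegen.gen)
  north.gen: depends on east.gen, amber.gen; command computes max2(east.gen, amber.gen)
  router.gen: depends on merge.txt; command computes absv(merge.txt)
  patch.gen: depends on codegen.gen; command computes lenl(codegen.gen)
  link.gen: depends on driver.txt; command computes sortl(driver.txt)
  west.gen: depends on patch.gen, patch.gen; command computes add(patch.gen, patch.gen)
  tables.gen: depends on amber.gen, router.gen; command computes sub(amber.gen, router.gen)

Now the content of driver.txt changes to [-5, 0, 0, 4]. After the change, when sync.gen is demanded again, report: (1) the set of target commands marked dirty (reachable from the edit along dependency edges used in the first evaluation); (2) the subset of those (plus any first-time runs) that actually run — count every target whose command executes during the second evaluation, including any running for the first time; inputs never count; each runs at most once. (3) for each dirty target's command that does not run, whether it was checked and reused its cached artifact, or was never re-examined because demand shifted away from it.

Marked dirty: alpha.gen, check.gen, codegen.gen, layout.gen, patch.gen, sync.gen.
Target commands that run: check.gen, codegen.gen, layout.gen, patch.gen — 4 in total.
Checked but reused from cache: alpha.gen, sync.gen.
Key observation: the cutoff stops propagation at alpha.gen — its inputs' values are unchanged, so it reuses its cache.

First evaluation (everything demanded from the output):
  codegen.gen = reverse([-6, -3, 1, -5]) = [-5, 1, -3, -6]
  layout.gen = sortl([-5, 1, -3, -6]) = [-6, -5, -3, 1]
  check.gen = lenl([-6, -5, -3, 1]) = 4
  patch.gen = lenl([-5, 1, -3, -6]) = 4
  alpha.gen = add(4, 4) = 8
  sync.gen = max2(4, 8) = 8

Propagation after the edit:
  codegen.gen: runs — driver.txt [-6, -3, 1, -5]->[-5, 0, 0, 4]; result [4, 0, 0, -5].
  layout.gen: runs — codegen.gen [-5, 1, -3, -6]->[4, 0, 0, -5]; result [-5, 0, 0, 4].
  check.gen: runs — layout.gen [-6, -5, -3, 1]->[-5, 0, 0, 4]; result 4 (same value as before).
  patch.gen: runs — codegen.gen [-5, 1, -3, -6]->[4, 0, 0, -5]; result 4 (same value as before).
  alpha.gen: checked — values it read are unchanged (patch.gen unchanged, check.gen unchanged); reused cached 8 without running.
  sync.gen: checked — values it read are unchanged (patch.gen unchanged, alpha.gen unchanged); reused cached 8 without running.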